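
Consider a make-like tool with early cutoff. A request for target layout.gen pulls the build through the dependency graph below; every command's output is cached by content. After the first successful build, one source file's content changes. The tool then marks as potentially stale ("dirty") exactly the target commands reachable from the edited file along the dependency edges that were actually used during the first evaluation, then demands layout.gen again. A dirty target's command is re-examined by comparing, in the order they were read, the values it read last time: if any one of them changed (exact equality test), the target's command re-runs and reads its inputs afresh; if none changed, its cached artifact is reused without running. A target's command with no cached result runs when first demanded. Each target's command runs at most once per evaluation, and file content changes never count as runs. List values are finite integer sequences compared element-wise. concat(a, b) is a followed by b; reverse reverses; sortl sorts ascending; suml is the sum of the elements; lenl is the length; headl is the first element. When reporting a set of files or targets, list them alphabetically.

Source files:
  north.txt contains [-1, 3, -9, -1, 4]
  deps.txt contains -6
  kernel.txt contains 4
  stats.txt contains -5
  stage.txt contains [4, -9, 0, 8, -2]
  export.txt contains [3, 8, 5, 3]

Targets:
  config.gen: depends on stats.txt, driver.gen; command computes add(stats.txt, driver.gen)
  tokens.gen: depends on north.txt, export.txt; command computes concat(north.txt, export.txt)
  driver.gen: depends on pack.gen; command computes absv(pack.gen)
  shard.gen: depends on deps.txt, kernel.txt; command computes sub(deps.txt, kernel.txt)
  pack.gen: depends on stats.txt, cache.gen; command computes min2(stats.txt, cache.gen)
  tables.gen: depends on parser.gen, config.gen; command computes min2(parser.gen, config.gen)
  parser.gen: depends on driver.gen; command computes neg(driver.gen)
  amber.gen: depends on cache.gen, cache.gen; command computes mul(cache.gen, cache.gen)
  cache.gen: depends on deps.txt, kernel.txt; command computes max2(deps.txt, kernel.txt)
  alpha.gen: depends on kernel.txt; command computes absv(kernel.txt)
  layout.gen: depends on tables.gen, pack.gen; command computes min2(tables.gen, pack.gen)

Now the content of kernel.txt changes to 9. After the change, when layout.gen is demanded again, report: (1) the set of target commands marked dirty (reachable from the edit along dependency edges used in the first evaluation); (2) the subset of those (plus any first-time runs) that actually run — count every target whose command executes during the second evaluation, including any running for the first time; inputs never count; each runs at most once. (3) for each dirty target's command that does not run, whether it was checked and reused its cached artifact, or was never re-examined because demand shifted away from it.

First demand of the output computes:
  cache.gen = max2(-6, 4) = 4
  pack.gen = min2(-5, 4) = -5
  driver.gen = absv(-5) = 5
  config.gen = add(-5, 5) = 0
  parser.gen = neg(5) = -5
  tables.gen = min2(-5, 0) = -5
  layout.gen = min2(-5, -5) = -5

After the edit, cleaning proceeds:
  cache.gen: a read changed (kernel.txt 4->9) — executes, giving 9.
  pack.gen: a read changed (cache.gen 4->9) — executes, giving -5 — identical to its old value.
  driver.gen: dirty, but its reads are unchanged (pack.gen unchanged); cached 5 stands.
  config.gen: dirty, but its reads are unchanged (stats.txt unchanged, driver.gen unchanged); cached 0 stands.
  parser.gen: dirty, but its reads are unchanged (driver.gen unchanged); cached -5 stands.
  tables.gen: dirty, but its reads are unchanged (parser.gen unchanged, config.gen unchanged); cached -5 stands.
  layout.gen: dirty, but its reads are unchanged (tables.gen unchanged, pack.gen unchanged); cached -5 stands.

Note the absorption at pack.gen: it re-runs yet its value is the same, leaving the output's value untouched.

The edit dirties: cache.gen, config.gen, driver.gen, layout.gen, pack.gen, parser.gen, tables.gen.
2 target commands run: cache.gen, pack.gen.
Cache hits after checking: config.gen, driver.gen, layout.gen, parser.gen, tables.gen.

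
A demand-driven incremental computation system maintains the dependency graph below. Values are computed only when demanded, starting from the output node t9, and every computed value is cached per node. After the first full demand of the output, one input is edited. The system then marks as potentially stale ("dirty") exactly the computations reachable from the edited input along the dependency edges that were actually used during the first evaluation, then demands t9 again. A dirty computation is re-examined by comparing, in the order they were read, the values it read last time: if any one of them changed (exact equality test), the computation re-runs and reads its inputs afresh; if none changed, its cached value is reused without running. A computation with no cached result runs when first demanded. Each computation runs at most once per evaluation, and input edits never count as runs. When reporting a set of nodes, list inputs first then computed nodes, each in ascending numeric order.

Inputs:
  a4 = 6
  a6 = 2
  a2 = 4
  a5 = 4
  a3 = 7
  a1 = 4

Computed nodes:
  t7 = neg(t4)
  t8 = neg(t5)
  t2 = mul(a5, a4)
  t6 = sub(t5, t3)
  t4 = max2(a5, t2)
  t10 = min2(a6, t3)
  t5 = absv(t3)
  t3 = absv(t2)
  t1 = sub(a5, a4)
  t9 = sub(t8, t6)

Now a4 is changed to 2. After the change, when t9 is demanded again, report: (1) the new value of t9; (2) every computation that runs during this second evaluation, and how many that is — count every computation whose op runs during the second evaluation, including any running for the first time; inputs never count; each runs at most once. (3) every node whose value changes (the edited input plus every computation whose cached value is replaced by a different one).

First evaluation (everything demanded from the output):
  t2 = mul(4, 6) = 24
  t3 = absv(24) = 24
  t5 = absv(24) = 24
  t6 = sub(24, 24) = 0
  t8 = neg(24) = -24
  t9 = sub(-24, 0) = -24

Propagation after the edit:
  t2: runs — a4 6->2; result 8.
  t3: runs — t2 24->8; result 8.
  t5: runs — t3 24->8; result 8.
  t6: runs — t5 24->8; t3 24->8; result 0 (same value as before).
  t8: runs — t5 24->8; result -8.
  t9: runs — t8 -24->-8; result -8.

New value of t9: -8.
Computations that run: t2, t3, t5, t6, t8, t9 — 6 in total.
Values that change: a4, t2, t3, t5, t8, t9.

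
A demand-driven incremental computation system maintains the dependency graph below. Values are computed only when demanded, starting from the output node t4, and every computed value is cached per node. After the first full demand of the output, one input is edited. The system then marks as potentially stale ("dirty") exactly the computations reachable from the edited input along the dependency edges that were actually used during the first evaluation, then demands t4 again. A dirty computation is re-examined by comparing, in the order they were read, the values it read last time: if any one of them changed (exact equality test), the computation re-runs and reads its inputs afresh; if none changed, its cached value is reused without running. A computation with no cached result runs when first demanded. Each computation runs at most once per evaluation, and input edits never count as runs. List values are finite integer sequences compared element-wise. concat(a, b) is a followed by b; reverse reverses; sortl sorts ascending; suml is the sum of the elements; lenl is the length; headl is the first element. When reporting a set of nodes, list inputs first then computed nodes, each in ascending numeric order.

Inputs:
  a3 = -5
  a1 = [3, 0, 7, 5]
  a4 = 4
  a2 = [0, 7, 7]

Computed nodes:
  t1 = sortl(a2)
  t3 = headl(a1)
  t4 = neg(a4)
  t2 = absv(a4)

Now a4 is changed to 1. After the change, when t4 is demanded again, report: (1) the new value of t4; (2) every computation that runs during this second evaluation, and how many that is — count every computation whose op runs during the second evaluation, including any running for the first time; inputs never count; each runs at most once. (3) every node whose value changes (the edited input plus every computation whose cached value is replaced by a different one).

New value of t4: -1.
Computations that run: t4 — 1 in total.
Values that change: a4, t4.

First evaluation (everything demanded from the output):
  t4 = neg(4) = -4

Propagation after the edit:
  t4: runs — a4 4->1; result -1.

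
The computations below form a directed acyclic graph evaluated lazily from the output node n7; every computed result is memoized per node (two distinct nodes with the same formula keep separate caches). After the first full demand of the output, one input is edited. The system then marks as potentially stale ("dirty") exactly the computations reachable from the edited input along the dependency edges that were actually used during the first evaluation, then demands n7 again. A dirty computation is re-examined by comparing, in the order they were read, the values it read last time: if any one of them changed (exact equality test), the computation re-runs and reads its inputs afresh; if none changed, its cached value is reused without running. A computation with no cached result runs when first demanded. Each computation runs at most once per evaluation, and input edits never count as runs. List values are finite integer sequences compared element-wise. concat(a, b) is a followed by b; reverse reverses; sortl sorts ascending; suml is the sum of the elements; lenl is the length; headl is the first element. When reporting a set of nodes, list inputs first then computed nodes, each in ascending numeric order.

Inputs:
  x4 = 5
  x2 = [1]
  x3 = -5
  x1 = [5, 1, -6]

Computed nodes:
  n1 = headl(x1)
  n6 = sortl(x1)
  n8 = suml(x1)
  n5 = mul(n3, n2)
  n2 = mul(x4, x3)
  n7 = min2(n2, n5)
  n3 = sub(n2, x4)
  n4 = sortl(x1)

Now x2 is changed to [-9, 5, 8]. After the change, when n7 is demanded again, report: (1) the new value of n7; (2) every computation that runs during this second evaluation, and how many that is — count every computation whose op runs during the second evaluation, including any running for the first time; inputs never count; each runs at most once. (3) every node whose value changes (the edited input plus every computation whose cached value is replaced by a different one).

First demand of the output computes:
  n2 = mul(5, -5) = -25
  n3 = sub(-25, 5) = -30
  n5 = mul(-30, -25) = 750
  n7 = min2(-25, 750) = -25

After the edit, cleaning proceeds:
  no node depends on x2 at all; the second demand re-runs nothing.

Note the shortcut — nothing in the graph depends on x2 at all, so no recomputation happens.

Demanding n7 again yields -25.
0 computations run: none.
The nodes whose values change: x2.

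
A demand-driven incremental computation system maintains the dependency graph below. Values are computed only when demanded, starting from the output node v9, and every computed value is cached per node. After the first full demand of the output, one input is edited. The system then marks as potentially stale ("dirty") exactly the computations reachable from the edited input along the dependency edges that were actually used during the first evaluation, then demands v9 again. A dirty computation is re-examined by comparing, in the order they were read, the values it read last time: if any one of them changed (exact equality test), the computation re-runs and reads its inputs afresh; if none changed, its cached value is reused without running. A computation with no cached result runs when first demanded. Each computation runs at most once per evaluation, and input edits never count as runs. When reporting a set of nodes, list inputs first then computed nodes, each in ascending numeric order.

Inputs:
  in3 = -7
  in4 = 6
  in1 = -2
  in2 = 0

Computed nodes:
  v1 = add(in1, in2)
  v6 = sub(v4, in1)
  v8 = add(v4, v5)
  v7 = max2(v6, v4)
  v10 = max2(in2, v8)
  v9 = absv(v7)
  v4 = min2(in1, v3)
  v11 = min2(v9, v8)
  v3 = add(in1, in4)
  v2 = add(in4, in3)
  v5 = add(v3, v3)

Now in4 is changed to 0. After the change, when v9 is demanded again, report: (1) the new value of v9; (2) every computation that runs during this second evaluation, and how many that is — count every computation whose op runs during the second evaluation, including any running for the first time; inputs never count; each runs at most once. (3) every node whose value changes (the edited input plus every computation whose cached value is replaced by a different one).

New value of v9: 0.
Computations that run: v3, v4 — 2 in total.
Values that change: in4, v3.
Key observation: the change is absorbed at v4 — it re-runs but produces the same value, and the output's value is unchanged.

First evaluation (everything demanded from the output):
  v3 = add(-2, 6) = 4
  v4 = min2(-2, 4) = -2
  v6 = sub(-2, -2) = 0
  v7 = max2(0, -2) = 0
  v9 = absv(0) = 0

Propagation after the edit:
  v3: runs — in4 6->0; result -2.
  v4: runs — v3 4->-2; result -2 (same value as before).
  v6: checked — values it read are unchanged (v4 unchanged, in1 unchanged); reused cached 0 without running.
  v7: checked — values it read are unchanged (v6 unchanged, v4 unchanged); reused cached 0 without running.
  v9: checked — values it read are unchanged (v7 unchanged); reused cached 0 without running.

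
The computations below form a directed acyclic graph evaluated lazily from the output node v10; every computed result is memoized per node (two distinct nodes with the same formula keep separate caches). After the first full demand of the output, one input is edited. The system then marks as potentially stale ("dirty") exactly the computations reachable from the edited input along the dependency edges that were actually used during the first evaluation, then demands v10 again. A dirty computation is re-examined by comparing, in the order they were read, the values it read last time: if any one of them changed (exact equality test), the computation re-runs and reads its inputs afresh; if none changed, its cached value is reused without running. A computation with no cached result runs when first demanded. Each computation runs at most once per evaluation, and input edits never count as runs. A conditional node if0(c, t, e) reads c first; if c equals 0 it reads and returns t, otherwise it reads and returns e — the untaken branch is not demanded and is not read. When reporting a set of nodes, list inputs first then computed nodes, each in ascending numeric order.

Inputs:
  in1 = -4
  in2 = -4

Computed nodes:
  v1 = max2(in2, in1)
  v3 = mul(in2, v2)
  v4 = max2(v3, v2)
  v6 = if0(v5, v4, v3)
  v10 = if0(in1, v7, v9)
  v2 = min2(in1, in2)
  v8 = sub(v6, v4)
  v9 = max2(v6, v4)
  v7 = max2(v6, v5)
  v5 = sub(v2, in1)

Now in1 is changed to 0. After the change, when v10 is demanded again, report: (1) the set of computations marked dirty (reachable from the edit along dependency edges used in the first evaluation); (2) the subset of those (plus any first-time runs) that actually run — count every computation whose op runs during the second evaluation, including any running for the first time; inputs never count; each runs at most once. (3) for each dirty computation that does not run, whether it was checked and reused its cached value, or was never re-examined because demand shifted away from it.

The edit dirties: v2, v3, v4, v5, v6, v9, v10.
5 computations run: v2, v5, v6, v7, v10.
Cache hits after checking: v3.
Unvisited dirty nodes (no longer demanded): v4, v9.
Note the branch switch — demand abandons v4, v9, which are never re-examined.

First demand of the output computes:
  v2 = min2(-4, -4) = -4
  v3 = mul(-4, -4) = 16
  v4 = max2(16, -4) = 16
  v5 = sub(-4, -4) = 0
  v6 = if0(v5=0 -> then branch v4) = 16
  v9 = max2(16, 16) = 16
  v10 = if0(in1=-4 -> else branch v9) = 16

After the edit, cleaning proceeds:
  v2: a read changed (in1 -4->0) — executes, giving -4 — identical to its old value.
  v3: dirty, but its reads are unchanged (in2 unchanged, v2 unchanged); cached 16 stands.
  v4: stays stale; no demand reaches it after the flip.
  v5: a read changed (in1 -4->0) — executes, giving -4.
  v6: a read changed (v5 0->-4) — executes, giving 16 — identical to its old value.
  v7: had never run; runs now, result 16.
  v9: stays stale; no demand reaches it after the flip.
  v10: a read changed (in1 -4->0) — executes, giving 16 — identical to its old value.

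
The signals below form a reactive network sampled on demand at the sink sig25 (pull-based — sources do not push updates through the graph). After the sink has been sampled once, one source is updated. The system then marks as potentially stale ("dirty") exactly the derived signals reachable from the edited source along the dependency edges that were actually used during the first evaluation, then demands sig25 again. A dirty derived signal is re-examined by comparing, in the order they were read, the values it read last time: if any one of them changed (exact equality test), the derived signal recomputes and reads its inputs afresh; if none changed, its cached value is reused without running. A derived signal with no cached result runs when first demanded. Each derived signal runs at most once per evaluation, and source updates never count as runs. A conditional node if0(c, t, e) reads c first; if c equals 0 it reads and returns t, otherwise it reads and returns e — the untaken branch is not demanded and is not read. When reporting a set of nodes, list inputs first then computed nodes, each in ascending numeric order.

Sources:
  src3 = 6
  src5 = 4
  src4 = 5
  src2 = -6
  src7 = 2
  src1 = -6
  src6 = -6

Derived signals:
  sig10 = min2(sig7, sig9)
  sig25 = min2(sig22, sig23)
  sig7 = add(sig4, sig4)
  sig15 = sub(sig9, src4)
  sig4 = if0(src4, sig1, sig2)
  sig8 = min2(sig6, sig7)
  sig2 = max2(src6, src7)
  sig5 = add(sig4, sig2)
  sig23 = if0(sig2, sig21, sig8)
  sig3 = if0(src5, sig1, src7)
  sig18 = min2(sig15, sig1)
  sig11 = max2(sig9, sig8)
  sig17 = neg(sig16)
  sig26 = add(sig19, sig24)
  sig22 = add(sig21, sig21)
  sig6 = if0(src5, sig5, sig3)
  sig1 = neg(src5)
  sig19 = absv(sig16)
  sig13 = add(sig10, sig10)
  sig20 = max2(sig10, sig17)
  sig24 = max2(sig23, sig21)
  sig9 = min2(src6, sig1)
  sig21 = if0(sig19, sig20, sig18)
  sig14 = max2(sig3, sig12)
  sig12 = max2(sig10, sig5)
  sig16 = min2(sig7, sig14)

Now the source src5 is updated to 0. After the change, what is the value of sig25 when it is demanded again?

Initial pass — values computed on the first demand:
  sig1 = neg(4) = -4
  sig2 = max2(-6, 2) = 2
  sig3 = if0(src5=4 -> else branch src7) = 2
  sig4 = if0(src4=5 -> else branch sig2) = 2
  sig5 = add(2, 2) = 4
  sig6 = if0(src5=4 -> else branch sig3) = 2
  sig7 = add(2, 2) = 4
  sig8 = min2(2, 4) = 2
  sig9 = min2(-6, -4) = -6
  sig10 = min2(4, -6) = -6
  sig12 = max2(-6, 4) = 4
  sig14 = max2(2, 4) = 4
  sig15 = sub(-6, 5) = -11
  sig16 = min2(4, 4) = 4
  sig18 = min2(-11, -4) = -11
  sig19 = absv(4) = 4
  sig21 = if0(sig19=4 -> else branch sig18) = -11
  sig22 = add(-11, -11) = -22
  sig23 = if0(sig2=2 -> else branch sig8) = 2
  sig25 = min2(-22, 2) = -22

Second demand — change propagation:
  sig1: re-runs because src5 4->0; new result 0.
  sig3: re-runs because src5 4->0; new result 0.
  sig6: re-runs because src5 4->0; sig3 2->0; new result 4.
  sig8: re-runs because sig6 2->4; new result 4.
  sig9: re-runs because sig1 -4->0; new result -6 (unchanged).
  sig10: re-examined; everything it read last time is the same (sig7 unchanged, sig9 unchanged) — cache -6 kept, no run.
  sig12: re-examined; everything it read last time is the same (sig10 unchanged, sig5 unchanged) — cache 4 kept, no run.
  sig14: re-runs because sig3 2->0; new result 4 (unchanged).
  sig15: re-examined; everything it read last time is the same (sig9 unchanged, src4 unchanged) — cache -11 kept, no run.
  sig16: re-examined; everything it read last time is the same (sig7 unchanged, sig14 unchanged) — cache 4 kept, no run.
  sig18: re-runs because sig1 -4->0; new result -11 (unchanged).
  sig19: re-examined; everything it read last time is the same (sig16 unchanged) — cache 4 kept, no run.
  sig21: re-examined; everything it read last time is the same (sig19 unchanged, sig18 unchanged) — cache -11 kept, no run.
  sig22: re-examined; everything it read last time is the same (sig21 unchanged, sig21 unchanged) — cache -22 kept, no run.
  sig23: re-runs because sig8 2->4; new result 4.
  sig25: re-runs because sig23 2->4; new result -22 (unchanged).

The important point: at sig10 every value read last time is unchanged, so the dirty flag clears without a run.

sig25 now evaluates to -22.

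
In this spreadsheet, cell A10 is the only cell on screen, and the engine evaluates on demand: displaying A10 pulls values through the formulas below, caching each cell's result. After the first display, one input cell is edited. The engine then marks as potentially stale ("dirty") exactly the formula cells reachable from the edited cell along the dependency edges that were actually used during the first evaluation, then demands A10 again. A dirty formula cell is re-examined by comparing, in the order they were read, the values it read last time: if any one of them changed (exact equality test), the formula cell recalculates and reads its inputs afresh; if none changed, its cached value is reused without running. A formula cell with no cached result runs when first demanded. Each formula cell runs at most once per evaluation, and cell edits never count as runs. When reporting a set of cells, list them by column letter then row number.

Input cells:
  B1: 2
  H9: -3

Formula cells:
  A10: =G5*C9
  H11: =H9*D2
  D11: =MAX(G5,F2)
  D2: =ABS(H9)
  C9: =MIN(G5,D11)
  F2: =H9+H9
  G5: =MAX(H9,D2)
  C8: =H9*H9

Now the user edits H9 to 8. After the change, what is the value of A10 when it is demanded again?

Initial pass — values computed on the first demand:
  D2 = ABS(-3) = 3
  F2 = -3 + -3 = -6
  G5 = MAX(-3, 3) = 3
  D11 = MAX(3, -6) = 3
  C9 = MIN(3, 3) = 3
  A10 = 3 * 3 = 9

Second demand — change propagation:
  D2: re-runs because H9 -3->8; new result 8.
  F2: re-runs because H9 -3->8; H9 -3->8; new result 16.
  G5: re-runs because H9 -3->8; D2 3->8; new result 8.
  D11: re-runs because G5 3->8; F2 -6->16; new result 16.
  C9: re-runs because G5 3->8; D11 3->16; new result 8.
  A10: re-runs because G5 3->8; C9 3->8; new result 64.

A10 now evaluates to 64.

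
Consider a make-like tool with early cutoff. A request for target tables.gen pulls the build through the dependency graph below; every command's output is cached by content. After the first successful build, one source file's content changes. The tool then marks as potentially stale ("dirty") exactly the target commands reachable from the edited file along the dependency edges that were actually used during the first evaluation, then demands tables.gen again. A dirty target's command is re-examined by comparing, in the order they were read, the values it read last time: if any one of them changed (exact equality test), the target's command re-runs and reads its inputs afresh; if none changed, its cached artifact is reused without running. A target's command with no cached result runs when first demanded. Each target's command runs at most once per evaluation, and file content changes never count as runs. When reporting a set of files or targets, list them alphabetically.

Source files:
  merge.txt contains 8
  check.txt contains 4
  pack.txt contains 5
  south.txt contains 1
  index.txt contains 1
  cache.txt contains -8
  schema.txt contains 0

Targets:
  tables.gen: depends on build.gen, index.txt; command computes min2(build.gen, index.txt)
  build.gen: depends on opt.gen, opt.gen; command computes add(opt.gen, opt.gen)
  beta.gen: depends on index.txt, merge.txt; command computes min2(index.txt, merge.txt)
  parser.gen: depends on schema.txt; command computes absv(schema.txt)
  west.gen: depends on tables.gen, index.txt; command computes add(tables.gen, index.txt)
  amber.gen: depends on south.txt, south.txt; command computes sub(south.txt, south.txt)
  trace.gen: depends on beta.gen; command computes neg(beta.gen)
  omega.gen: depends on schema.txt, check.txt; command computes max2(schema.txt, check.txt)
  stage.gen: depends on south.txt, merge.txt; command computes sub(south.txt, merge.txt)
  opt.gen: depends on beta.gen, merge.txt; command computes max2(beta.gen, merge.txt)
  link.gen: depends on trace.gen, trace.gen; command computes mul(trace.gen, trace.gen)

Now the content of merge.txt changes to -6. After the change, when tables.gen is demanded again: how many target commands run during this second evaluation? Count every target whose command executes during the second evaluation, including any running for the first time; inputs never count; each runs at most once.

4 target commands run: beta.gen, build.gen, opt.gen, tables.gen.

First demand of the output computes:
  beta.gen = min2(1, 8) = 1
  opt.gen = max2(1, 8) = 8
  build.gen = add(8, 8) = 16
  tables.gen = min2(16, 1) = 1

After the edit, cleaning proceeds:
  beta.gen: a read changed (merge.txt 8->-6) — executes, giving -6.
  opt.gen: a read changed (beta.gen 1->-6; merge.txt 8->-6) — executes, giving -6.
  build.gen: a read changed (opt.gen 8->-6; opt.gen 8->-6) — executes, giving -12.
  tables.gen: a read changed (build.gen 16->-12) — executes, giving -12.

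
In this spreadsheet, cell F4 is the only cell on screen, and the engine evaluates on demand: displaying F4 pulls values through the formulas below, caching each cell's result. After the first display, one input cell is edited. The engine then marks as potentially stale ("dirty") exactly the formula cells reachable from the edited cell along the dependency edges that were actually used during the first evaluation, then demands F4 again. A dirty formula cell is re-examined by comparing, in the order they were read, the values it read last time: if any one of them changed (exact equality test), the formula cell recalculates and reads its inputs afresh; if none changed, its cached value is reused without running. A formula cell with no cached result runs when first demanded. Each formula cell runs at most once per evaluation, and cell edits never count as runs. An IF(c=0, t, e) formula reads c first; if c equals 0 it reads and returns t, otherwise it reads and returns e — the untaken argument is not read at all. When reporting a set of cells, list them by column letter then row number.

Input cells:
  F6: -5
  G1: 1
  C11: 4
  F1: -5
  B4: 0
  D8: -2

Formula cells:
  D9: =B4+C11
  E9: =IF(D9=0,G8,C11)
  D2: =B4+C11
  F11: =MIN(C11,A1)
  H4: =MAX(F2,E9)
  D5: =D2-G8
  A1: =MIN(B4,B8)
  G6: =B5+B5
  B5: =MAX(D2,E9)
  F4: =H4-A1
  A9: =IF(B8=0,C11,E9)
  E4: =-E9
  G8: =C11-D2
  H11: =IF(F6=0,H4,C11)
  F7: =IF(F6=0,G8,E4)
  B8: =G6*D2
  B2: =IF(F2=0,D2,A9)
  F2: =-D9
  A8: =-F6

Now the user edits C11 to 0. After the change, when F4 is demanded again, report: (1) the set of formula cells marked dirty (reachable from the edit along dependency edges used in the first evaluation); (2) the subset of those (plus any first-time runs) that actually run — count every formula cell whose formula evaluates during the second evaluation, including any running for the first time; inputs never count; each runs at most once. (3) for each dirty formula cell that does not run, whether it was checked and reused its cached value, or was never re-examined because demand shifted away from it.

Dirty set: A1, B5, B8, D2, D9, E9, F2, F4, G6, H4.
Run set: A1, B5, B8, D2, D9, E9, F2, F4, G6, G8, H4 (11 run).
All dirty formula cells ended up running.
The important point: the flipped condition pulls in fresh nodes; G8 runs for the first time.

Initial pass — values computed on the first demand:
  D2 = 0 + 4 = 4
  D9 = 0 + 4 = 4
  E9 = IF(D9=0: D9=4 -> else branch C11) = 4
  B5 = MAX(4, 4) = 4
  F2 = -(4) = -4
  G6 = 4 + 4 = 8
  B8 = 8 * 4 = 32
  A1 = MIN(0, 32) = 0
  H4 = MAX(-4, 4) = 4
  F4 = 4 - 0 = 4

Second demand — change propagation:
  D2: re-runs because C11 4->0; new result 0.
  D9: re-runs because C11 4->0; new result 0.
  F2: re-runs because D9 4->0; new result 0.
  G8: newly demanded (no cache) — executes and yields 0.
  E9: re-runs because D9 4->0; C11 4->0; new result 0.
  B5: re-runs because D2 4->0; E9 4->0; new result 0.
  G6: re-runs because B5 4->0; B5 4->0; new result 0.
  B8: re-runs because G6 8->0; D2 4->0; new result 0.
  A1: re-runs because B8 32->0; new result 0 (unchanged).
  H4: re-runs because F2 -4->0; E9 4->0; new result 0.
  F4: re-runs because H4 4->0; new result 0.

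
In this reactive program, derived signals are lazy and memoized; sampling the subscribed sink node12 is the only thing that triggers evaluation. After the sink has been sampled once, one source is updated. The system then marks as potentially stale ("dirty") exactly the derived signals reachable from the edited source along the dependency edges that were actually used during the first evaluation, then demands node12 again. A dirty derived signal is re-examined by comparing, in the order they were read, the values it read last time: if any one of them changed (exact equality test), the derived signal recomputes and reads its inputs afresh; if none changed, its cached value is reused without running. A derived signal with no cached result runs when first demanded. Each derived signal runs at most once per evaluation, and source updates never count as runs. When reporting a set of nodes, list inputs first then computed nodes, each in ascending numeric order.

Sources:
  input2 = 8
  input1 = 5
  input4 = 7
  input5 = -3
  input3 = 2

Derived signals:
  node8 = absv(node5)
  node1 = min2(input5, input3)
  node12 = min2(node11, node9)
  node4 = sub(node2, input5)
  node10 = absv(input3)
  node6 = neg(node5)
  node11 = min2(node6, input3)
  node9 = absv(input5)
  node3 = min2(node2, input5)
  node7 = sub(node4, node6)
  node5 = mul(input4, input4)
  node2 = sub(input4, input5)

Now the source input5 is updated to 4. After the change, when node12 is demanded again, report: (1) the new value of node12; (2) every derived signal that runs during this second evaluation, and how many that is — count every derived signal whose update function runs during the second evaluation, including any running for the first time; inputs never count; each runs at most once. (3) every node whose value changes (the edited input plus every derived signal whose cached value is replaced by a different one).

Demanding node12 again yields -49.
2 derived signals run: node9, node12.
The nodes whose values change: input5, node9.

First demand of the output computes:
  node5 = mul(7, 7) = 49
  node6 = neg(49) = -49
  node9 = absv(-3) = 3
  node11 = min2(-49, 2) = -49
  node12 = min2(-49, 3) = -49

After the edit, cleaning proceeds:
  node9: a read changed (input5 -3->4) — executes, giving 4.
  node12: a read changed (node9 3->4) — executes, giving -49 — identical to its old value.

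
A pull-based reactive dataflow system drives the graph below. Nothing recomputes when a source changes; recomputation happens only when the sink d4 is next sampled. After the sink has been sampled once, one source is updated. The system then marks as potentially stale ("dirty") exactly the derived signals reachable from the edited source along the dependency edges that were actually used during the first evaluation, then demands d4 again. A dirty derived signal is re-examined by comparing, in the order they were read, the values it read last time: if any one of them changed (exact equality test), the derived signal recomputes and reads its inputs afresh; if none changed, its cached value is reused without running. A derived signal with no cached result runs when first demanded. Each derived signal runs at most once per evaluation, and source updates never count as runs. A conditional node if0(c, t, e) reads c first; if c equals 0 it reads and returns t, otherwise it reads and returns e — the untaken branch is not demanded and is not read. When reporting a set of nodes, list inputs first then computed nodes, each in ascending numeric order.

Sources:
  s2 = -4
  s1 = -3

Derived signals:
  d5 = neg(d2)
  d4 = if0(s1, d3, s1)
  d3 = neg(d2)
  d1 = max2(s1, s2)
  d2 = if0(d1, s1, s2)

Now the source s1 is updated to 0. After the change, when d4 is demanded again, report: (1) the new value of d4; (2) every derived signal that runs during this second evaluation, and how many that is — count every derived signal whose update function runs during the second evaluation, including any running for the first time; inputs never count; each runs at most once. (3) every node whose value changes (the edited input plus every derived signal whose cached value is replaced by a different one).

New value of d4: 0.
Derived signals that run: d1, d2, d3, d4 — 4 in total.
Values that change: s1, d4.
Key observation: a condition flipped, so demand reaches new nodes — d1, d2, d3 run for the first time.

First evaluation (everything demanded from the output):
  d4 = if0(s1=-3 -> else branch s1) = -3

Propagation after the edit:
  d1: demanded for the first time — runs, produces 0.
  d2: demanded for the first time — runs, produces 0.
  d3: demanded for the first time — runs, produces 0.
  d4: runs — s1 -3->0; s1 -3->0; result 0.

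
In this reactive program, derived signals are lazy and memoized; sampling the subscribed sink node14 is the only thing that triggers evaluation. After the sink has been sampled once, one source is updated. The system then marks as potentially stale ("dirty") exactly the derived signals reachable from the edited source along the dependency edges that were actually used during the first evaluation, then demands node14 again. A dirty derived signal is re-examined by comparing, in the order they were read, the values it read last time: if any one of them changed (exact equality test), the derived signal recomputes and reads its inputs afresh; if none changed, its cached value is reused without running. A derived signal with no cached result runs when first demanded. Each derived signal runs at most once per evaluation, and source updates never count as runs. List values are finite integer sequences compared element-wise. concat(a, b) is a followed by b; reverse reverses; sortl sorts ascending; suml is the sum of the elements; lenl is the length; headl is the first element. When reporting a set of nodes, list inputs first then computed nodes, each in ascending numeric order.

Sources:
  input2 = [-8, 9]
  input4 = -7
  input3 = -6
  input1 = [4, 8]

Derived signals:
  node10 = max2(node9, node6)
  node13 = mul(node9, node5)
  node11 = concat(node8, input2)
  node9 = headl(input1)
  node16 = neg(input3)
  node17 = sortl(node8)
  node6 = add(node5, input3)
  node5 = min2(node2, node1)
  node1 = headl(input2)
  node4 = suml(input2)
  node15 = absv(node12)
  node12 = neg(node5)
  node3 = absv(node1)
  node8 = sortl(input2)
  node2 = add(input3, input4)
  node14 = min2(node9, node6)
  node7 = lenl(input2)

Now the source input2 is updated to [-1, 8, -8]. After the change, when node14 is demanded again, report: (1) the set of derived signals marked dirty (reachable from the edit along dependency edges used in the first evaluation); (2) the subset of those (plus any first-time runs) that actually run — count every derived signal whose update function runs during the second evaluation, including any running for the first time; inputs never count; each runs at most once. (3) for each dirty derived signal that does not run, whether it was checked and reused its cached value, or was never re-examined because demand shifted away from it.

The edit dirties: node1, node5, node6, node14.
2 derived signals run: node1, node5.
Cache hits after checking: node6, node14.
Note the absorption at node5: it re-runs yet its value is the same, leaving the output's value untouched.

First demand of the output computes:
  node1 = headl([-8, 9]) = -8
  node2 = add(-6, -7) = -13
  node5 = min2(-13, -8) = -13
  node6 = add(-13, -6) = -19
  node9 = headl([4, 8]) = 4
  node14 = min2(4, -19) = -19

After the edit, cleaning proceeds:
  node1: a read changed (input2 [-8, 9]->[-1, 8, -8]) — executes, giving -1.
  node5: a read changed (node1 -8->-1) — executes, giving -13 — identical to its old value.
  node6: dirty, but its reads are unchanged (node5 unchanged, input3 unchanged); cached -19 stands.
  node14: dirty, but its reads are unchanged (node9 unchanged, node6 unchanged); cached -19 stands.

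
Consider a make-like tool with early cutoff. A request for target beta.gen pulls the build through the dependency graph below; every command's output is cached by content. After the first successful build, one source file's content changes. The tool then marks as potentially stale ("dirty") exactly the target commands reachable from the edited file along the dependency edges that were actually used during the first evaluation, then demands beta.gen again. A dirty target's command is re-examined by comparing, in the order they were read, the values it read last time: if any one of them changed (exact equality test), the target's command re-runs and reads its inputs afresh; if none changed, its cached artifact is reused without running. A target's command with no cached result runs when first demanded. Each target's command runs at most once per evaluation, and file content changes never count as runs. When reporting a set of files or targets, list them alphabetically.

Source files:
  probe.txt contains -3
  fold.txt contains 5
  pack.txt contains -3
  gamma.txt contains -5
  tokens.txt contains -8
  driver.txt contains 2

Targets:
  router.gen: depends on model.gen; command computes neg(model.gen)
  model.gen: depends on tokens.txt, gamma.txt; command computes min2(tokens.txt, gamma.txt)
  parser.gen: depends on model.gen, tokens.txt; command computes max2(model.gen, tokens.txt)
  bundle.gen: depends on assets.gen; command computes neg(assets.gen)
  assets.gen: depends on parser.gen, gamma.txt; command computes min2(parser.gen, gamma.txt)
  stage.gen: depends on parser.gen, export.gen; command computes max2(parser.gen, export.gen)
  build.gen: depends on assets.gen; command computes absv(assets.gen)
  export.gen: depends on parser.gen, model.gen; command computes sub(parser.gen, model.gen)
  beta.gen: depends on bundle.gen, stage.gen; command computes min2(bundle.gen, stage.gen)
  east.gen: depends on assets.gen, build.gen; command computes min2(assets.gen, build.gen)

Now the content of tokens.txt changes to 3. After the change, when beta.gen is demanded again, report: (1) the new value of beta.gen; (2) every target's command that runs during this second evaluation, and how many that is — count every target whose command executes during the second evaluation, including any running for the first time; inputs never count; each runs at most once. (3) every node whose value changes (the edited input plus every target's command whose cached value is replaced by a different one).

First demand of the output computes:
  model.gen = min2(-8, -5) = -8
  parser.gen = max2(-8, -8) = -8
  assets.gen = min2(-8, -5) = -8
  bundle.gen = neg(-8) = 8
  export.gen = sub(-8, -8) = 0
  stage.gen = max2(-8, 0) = 0
  beta.gen = min2(8, 0) = 0

After the edit, cleaning proceeds:
  model.gen: a read changed (tokens.txt -8->3) — executes, giving -5.
  parser.gen: a read changed (model.gen -8->-5; tokens.txt -8->3) — executes, giving 3.
  assets.gen: a read changed (parser.gen -8->3) — executes, giving -5.
  bundle.gen: a read changed (assets.gen -8->-5) — executes, giving 5.
  export.gen: a read changed (parser.gen -8->3; model.gen -8->-5) — executes, giving 8.
  stage.gen: a read changed (parser.gen -8->3; export.gen 0->8) — executes, giving 8.
  beta.gen: a read changed (bundle.gen 8->5; stage.gen 0->8) — executes, giving 5.

Demanding beta.gen again yields 5.
7 target commands run: assets.gen, beta.gen, bundle.gen, export.gen, model.gen, parser.gen, stage.gen.
The nodes whose values change: assets.gen, beta.gen, bundle.gen, export.gen, model.gen, parser.gen, stage.gen, tokens.txt.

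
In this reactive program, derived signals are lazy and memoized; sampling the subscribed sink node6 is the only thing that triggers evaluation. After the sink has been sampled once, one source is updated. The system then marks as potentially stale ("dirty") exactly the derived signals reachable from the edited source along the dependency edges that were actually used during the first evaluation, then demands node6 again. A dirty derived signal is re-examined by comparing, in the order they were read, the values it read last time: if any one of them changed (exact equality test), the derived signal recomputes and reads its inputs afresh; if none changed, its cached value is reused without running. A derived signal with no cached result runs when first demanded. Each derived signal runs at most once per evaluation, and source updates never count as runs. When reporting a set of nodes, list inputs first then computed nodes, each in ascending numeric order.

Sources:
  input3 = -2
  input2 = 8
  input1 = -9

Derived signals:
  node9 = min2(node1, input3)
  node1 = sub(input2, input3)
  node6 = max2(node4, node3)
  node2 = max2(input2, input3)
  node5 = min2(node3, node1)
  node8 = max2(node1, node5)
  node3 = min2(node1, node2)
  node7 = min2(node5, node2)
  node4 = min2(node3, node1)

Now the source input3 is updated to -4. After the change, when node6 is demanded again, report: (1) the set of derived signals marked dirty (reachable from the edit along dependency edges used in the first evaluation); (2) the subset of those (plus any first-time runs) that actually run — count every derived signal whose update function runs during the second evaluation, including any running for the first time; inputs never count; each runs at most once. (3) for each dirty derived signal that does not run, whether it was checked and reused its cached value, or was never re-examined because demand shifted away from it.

First demand of the output computes:
  node1 = sub(8, -2) = 10
  node2 = max2(8, -2) = 8
  node3 = min2(10, 8) = 8
  node4 = min2(8, 10) = 8
  node6 = max2(8, 8) = 8

After the edit, cleaning proceeds:
  node1: a read changed (input3 -2->-4) — executes, giving 12.
  node2: a read changed (input3 -2->-4) — executes, giving 8 — identical to its old value.
  node3: a read changed (node1 10->12) — executes, giving 8 — identical to its old value.
  node4: a read changed (node1 10->12) — executes, giving 8 — identical to its old value.
  node6: dirty, but its reads are unchanged (node4 unchanged, node3 unchanged); cached 8 stands.

Note where the cutoff bites: node6 is checked, finds nothing changed, and keeps its cache.

The edit dirties: node1, node2, node3, node4, node6.
4 derived signals run: node1, node2, node3, node4.
Cache hits after checking: node6.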